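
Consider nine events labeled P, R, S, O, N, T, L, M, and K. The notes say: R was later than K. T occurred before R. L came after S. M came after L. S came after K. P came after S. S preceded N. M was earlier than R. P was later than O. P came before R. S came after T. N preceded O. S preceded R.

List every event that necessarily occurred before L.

K, S, T

Directly stated before L: S.
K reaches L via K → S → L.
T reaches L via T → S → L.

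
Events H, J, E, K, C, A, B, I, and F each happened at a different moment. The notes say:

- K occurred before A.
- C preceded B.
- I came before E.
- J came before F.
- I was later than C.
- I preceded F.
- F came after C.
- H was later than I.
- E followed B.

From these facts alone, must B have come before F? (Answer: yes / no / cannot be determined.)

cannot be determined

No chain of stated constraints runs from B to F, and none runs from F to B either.
So the relative order of B and F is not fixed by the given facts.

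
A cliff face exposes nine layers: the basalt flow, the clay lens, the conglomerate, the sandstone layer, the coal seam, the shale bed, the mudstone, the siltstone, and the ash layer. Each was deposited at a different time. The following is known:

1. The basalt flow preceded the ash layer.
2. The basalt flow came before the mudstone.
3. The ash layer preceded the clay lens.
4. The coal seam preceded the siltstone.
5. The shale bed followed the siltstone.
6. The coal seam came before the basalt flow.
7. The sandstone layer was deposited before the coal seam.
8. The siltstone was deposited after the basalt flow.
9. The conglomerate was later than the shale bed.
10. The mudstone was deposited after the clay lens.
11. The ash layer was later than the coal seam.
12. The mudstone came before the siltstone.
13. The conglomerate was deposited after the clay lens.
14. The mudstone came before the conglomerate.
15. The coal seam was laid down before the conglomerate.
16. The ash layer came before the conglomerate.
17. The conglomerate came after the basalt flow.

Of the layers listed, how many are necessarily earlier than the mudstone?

5

Directly stated before the mudstone: the basalt flow and the clay lens.
The ash layer reaches the mudstone via the ash layer → the clay lens → the mudstone.
The coal seam reaches the mudstone via the coal seam → the basalt flow → the mudstone.
The sandstone layer reaches the mudstone via the sandstone layer → the coal seam → the basalt flow → the mudstone.
No chain forces the shale bed (or any of the others) ahead of the mudstone.
That's the ash layer, the basalt flow, the clay lens, the coal seam, and the sandstone layer — 5 in all.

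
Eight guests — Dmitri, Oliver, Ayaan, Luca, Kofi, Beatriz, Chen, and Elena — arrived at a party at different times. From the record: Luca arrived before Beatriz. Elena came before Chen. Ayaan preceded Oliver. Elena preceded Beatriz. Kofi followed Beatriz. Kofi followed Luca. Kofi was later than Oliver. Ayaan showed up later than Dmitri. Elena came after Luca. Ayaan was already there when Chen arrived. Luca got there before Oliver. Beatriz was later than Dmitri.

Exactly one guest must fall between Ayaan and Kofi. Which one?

Tracing the constraints gives Ayaan → Oliver → Kofi, so Oliver sits after Ayaan and before Kofi.
No other guest is forced both after Ayaan and before Kofi.

Oliver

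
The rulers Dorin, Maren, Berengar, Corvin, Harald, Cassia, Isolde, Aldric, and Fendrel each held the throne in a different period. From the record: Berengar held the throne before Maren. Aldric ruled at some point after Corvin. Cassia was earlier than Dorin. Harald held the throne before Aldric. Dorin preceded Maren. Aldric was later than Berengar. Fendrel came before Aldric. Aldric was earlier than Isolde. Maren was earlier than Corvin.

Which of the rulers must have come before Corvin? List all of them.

Directly stated before Corvin: Maren.
Berengar reaches Corvin via Berengar → Maren → Corvin.
Cassia reaches Corvin via Cassia → Dorin → Maren → Corvin.
Dorin reaches Corvin via Dorin → Maren → Corvin.
No chain forces Aldric (or any of the others) ahead of Corvin.

Berengar, Cassia, Dorin, Maren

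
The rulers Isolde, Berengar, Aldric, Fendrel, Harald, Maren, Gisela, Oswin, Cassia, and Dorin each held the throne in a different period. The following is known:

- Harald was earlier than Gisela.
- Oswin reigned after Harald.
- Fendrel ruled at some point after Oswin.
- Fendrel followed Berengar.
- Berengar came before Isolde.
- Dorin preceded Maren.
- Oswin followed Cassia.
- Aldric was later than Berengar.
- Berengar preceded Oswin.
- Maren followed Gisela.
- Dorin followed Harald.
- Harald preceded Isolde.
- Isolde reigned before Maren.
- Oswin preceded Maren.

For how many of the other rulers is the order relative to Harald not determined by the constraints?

Forced after Harald: Dorin, Fendrel, Gisela, Isolde, Maren, and Oswin.
That leaves Aldric, Berengar, and Cassia with no forced order relative to Harald — 3.

3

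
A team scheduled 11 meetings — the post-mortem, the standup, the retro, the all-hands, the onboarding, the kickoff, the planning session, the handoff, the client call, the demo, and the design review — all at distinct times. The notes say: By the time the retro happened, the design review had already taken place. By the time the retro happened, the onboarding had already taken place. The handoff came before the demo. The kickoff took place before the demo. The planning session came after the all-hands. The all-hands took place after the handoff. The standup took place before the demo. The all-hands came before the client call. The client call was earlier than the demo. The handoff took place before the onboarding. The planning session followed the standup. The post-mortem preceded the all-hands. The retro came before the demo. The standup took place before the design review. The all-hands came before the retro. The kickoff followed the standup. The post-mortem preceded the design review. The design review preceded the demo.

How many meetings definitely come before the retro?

Directly stated before the retro: the all-hands, the design review, and the onboarding.
The handoff reaches the retro via the handoff → the all-hands → the retro.
The post-mortem reaches the retro via the post-mortem → the all-hands → the retro.
The standup reaches the retro via the standup → the design review → the retro.
That's the all-hands, the design review, the handoff, the onboarding, the post-mortem, and the standup — 6 in all.

6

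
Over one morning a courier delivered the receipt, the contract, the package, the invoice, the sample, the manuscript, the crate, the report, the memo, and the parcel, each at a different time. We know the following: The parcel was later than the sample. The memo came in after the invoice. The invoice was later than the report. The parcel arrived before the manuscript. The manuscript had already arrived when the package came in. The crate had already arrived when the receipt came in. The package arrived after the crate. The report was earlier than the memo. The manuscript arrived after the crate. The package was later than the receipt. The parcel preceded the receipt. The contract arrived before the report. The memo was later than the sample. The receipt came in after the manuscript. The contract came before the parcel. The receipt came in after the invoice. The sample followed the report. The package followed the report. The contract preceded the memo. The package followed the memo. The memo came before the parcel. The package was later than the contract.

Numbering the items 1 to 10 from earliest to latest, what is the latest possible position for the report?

The report must come before the invoice, the manuscript, the memo, the package, the parcel, the receipt, and the sample — 7 items forced after it.
Everything else can be placed before the report in some valid order, so the report can sit as late as position 10 − 7 = 3.

3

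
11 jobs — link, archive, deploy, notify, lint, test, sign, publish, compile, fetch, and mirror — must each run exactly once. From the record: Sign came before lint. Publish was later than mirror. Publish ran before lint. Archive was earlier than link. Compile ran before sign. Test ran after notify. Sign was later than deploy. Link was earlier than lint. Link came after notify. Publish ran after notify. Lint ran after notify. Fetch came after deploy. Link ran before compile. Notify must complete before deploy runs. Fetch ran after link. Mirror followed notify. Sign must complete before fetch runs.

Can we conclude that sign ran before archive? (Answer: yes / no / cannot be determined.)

Tracing the constraints gives archive → link → compile → sign, so archive must come before sign.
That means sign cannot be before archive.

no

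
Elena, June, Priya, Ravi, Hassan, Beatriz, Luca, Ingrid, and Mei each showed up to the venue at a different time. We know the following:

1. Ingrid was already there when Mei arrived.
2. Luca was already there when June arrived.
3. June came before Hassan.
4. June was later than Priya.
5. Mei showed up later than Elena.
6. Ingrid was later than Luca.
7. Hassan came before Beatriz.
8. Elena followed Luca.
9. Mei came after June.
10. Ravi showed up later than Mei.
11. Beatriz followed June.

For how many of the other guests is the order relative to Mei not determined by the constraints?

2

Forced before Mei: Elena, Ingrid, June, Luca, and Priya; forced after Mei: Ravi.
That leaves Beatriz and Hassan with no forced order relative to Mei — 2.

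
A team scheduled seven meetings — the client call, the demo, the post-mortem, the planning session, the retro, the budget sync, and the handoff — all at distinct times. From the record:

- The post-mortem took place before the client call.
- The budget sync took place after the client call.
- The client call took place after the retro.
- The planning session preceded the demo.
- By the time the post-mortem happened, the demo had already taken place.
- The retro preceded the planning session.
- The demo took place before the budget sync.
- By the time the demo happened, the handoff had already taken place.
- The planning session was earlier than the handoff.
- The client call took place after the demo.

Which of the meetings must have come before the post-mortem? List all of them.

the demo, the handoff, the planning session, the retro

Directly stated before the post-mortem: the demo.
The handoff reaches the post-mortem via the handoff → the demo → the post-mortem.
The planning session reaches the post-mortem via the planning session → the demo → the post-mortem.
The retro reaches the post-mortem via the retro → the planning session → the demo → the post-mortem.
No chain forces the budget sync (or any of the others) ahead of the post-mortem.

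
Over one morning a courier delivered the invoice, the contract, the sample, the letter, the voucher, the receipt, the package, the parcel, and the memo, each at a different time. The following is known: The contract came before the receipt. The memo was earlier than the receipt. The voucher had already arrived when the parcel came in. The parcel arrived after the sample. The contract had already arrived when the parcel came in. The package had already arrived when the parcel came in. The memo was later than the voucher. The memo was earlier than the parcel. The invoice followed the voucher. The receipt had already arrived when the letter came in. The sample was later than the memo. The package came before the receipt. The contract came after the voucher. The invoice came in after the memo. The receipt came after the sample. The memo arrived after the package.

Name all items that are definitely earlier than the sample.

the memo, the package, the voucher

Directly stated before the sample: the memo.
The package reaches the sample via the package → the memo → the sample.
The voucher reaches the sample via the voucher → the memo → the sample.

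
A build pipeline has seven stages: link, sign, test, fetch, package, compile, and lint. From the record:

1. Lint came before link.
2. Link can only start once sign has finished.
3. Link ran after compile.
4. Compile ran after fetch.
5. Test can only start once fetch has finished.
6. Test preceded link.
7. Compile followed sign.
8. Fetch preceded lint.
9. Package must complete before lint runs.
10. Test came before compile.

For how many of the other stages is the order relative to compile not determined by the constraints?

Forced before compile: fetch, sign, and test; forced after compile: link.
That leaves lint and package with no forced order relative to compile — 2.

2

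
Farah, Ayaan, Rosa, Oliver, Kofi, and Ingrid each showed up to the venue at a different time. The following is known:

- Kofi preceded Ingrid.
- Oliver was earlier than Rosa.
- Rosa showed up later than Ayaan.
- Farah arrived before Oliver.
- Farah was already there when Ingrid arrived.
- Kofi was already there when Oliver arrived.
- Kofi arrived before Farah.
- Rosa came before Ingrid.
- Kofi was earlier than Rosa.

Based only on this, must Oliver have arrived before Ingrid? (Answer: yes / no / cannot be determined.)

yes

Chain the constraints: Oliver → Rosa → Ingrid. Each link is directly stated, so Oliver comes before Ingrid.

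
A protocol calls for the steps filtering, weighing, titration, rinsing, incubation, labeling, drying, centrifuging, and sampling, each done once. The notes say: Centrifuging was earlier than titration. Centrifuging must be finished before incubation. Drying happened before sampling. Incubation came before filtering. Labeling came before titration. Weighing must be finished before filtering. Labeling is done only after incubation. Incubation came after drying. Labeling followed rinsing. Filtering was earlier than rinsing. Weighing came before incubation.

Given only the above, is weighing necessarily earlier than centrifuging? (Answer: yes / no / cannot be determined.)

cannot be determined

No chain of stated constraints runs from weighing to centrifuging, and none runs from centrifuging to weighing either.
So the relative order of weighing and centrifuging is not fixed by the given facts.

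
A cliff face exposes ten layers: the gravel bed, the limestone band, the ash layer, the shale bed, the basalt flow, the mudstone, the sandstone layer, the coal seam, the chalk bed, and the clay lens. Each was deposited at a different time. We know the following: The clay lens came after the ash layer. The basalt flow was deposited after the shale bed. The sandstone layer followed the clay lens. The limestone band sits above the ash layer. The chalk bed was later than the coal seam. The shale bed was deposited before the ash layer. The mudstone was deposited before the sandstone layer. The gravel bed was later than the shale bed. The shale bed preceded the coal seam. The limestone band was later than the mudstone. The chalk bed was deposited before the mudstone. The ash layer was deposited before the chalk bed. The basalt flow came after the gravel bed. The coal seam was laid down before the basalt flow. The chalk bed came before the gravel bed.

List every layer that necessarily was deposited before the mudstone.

the ash layer, the chalk bed, the coal seam, the shale bed

Directly stated before the mudstone: the chalk bed.
The ash layer reaches the mudstone via the ash layer → the chalk bed → the mudstone.
The coal seam reaches the mudstone via the coal seam → the chalk bed → the mudstone.
The shale bed reaches the mudstone via the shale bed → the coal seam → the chalk bed → the mudstone.
No chain forces the limestone band (or any of the others) ahead of the mudstone.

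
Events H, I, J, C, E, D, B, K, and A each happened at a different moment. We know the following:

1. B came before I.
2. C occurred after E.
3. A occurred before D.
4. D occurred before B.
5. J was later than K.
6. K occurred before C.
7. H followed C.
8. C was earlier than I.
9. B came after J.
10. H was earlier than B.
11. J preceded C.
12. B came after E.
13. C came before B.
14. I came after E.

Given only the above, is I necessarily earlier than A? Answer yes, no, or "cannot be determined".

Tracing the constraints gives A → D → B → I, so A must come before I.
That means I cannot be before A.

no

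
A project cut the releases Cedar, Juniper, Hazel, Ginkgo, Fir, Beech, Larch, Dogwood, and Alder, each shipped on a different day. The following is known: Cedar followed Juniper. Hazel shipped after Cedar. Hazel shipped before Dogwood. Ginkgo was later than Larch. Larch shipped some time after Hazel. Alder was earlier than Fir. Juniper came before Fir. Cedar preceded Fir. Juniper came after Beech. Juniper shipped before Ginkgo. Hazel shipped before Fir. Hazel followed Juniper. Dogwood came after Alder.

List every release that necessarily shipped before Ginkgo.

Directly stated before Ginkgo: Juniper and Larch.
Beech reaches Ginkgo via Beech → Juniper → Ginkgo.
Cedar reaches Ginkgo via Cedar → Hazel → Larch → Ginkgo.
Hazel reaches Ginkgo via Hazel → Larch → Ginkgo.
No chain forces Alder (or any of the others) ahead of Ginkgo.

Beech, Cedar, Hazel, Juniper, Larch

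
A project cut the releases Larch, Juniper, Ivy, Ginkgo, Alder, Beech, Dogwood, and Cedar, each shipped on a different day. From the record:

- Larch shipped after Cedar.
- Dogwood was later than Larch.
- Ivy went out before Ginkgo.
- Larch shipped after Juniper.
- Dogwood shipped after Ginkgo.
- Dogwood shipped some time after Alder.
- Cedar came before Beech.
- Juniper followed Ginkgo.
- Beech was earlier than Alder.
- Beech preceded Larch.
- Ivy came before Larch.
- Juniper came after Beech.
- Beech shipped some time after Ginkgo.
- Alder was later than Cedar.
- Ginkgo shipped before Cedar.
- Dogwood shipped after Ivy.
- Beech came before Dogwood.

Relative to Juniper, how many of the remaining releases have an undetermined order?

1

Forced before Juniper: Beech, Cedar, Ginkgo, and Ivy; forced after Juniper: Dogwood and Larch.
That leaves Alder with no forced order relative to Juniper — 1.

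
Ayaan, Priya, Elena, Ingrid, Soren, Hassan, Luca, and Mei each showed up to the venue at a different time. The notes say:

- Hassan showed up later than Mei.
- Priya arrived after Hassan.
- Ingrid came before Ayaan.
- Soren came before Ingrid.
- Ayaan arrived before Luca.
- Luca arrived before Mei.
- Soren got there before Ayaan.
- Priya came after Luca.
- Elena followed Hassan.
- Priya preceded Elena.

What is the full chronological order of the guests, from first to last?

Soren, Ingrid, Ayaan, Luca, Mei, Hassan, Priya, Elena

The constraints fix every adjacent pair, so only one ordering works:
Soren → Ingrid → Ayaan → Luca → Mei → Hassan → Priya → Elena.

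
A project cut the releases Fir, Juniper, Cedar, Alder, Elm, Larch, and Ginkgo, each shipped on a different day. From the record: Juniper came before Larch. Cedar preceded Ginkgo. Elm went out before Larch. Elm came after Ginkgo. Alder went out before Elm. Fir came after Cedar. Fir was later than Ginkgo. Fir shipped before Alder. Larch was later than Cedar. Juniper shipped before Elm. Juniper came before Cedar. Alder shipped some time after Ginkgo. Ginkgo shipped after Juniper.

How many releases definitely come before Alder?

4

Directly stated before Alder: Fir and Ginkgo.
Cedar reaches Alder via Cedar → Ginkgo → Alder.
Juniper reaches Alder via Juniper → Ginkgo → Alder.
No chain forces Larch (or any of the others) ahead of Alder.
That's Cedar, Fir, Ginkgo, and Juniper — 4 in all.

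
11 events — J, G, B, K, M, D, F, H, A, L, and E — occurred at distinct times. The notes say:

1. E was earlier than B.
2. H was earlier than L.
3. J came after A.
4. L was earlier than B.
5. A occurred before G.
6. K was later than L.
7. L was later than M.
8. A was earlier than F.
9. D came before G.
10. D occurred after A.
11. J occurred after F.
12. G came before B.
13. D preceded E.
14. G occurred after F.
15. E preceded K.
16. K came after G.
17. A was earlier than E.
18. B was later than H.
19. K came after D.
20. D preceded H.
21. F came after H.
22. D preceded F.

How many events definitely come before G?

Directly stated before G: A, D, and F.
H reaches G via H → F → G.
No chain forces K (or any of the others) ahead of G.
That's A, D, F, and H — 4 in all.

4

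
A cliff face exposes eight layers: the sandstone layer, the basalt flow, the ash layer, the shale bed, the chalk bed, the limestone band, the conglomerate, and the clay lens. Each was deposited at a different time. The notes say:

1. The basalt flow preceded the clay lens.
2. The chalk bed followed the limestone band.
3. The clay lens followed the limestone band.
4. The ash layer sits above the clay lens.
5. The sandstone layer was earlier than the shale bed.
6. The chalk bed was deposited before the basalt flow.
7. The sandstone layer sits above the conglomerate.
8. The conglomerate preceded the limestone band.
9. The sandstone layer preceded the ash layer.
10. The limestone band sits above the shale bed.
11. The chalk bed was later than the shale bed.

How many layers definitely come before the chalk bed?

4

Directly stated before the chalk bed: the limestone band and the shale bed.
The conglomerate reaches the chalk bed via the conglomerate → the limestone band → the chalk bed.
The sandstone layer reaches the chalk bed via the sandstone layer → the shale bed → the chalk bed.
No chain forces the clay lens (or any of the others) ahead of the chalk bed.
That's the conglomerate, the limestone band, the sandstone layer, and the shale bed — 4 in all.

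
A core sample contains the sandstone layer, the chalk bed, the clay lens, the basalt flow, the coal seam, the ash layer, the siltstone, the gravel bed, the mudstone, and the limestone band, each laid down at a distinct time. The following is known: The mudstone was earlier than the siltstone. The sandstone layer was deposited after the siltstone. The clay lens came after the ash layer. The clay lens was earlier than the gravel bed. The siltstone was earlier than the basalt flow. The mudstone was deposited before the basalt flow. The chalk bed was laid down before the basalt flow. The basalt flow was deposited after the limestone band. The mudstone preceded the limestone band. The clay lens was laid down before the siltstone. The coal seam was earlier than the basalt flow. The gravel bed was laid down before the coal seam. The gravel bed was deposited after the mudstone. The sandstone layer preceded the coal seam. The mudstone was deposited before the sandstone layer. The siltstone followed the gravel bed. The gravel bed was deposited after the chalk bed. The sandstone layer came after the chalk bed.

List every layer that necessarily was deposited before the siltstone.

Directly stated before the siltstone: the clay lens, the gravel bed, and the mudstone.
The ash layer reaches the siltstone via the ash layer → the clay lens → the siltstone.
The chalk bed reaches the siltstone via the chalk bed → the gravel bed → the siltstone.

the ash layer, the chalk bed, the clay lens, the gravel bed, the mudstone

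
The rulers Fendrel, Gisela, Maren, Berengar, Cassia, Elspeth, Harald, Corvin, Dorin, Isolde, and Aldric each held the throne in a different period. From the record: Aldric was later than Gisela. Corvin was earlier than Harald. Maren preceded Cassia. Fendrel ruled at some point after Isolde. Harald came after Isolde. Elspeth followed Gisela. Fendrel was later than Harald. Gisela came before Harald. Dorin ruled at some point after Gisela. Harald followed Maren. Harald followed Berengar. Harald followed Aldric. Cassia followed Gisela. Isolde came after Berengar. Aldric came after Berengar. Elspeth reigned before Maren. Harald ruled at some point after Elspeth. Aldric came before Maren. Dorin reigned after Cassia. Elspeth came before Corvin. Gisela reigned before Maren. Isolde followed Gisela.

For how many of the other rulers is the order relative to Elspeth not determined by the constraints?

Forced before Elspeth: Gisela; forced after Elspeth: Cassia, Corvin, Dorin, Fendrel, Harald, and Maren.
That leaves Aldric, Berengar, and Isolde with no forced order relative to Elspeth — 3.

3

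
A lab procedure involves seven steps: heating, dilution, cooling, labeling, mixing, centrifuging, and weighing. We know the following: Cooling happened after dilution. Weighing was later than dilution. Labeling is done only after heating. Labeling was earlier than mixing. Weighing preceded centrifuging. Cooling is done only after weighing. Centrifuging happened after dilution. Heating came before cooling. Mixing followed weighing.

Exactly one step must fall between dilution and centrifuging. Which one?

Tracing the constraints gives dilution → weighing → centrifuging, so weighing sits after dilution and before centrifuging.
No other step is forced both after dilution and before centrifuging.

weighing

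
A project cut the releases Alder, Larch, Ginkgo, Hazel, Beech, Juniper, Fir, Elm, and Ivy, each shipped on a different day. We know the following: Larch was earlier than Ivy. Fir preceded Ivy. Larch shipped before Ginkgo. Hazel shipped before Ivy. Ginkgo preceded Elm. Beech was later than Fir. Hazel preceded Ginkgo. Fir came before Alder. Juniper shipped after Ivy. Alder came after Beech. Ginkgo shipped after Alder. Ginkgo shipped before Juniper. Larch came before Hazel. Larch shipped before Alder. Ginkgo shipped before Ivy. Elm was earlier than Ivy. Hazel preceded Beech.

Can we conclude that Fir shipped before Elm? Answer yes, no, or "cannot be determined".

Chain the constraints: Fir → Alder → Ginkgo → Elm. Each link is directly stated, so Fir comes before Elm.

yes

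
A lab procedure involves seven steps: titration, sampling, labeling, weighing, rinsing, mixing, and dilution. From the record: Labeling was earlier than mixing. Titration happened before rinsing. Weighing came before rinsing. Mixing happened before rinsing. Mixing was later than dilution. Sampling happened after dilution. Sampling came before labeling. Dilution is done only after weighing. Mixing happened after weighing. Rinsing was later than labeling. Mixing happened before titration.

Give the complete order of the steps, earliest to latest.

weighing, dilution, sampling, labeling, mixing, titration, rinsing

The constraints fix every adjacent pair, so only one ordering works:
weighing → dilution → sampling → labeling → mixing → titration → rinsing.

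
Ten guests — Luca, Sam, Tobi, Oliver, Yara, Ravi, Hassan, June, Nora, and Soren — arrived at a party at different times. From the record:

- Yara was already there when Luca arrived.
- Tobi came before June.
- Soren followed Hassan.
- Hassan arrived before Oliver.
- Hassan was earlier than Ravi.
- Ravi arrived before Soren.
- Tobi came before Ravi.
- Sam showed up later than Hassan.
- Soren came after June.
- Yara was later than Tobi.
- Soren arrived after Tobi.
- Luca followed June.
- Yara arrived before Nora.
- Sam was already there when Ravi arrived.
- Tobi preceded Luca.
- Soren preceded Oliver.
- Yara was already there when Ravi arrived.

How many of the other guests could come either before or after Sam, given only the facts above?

5

Forced before Sam: Hassan; forced after Sam: Oliver, Ravi, and Soren.
That leaves June, Luca, Nora, Tobi, and Yara with no forced order relative to Sam — 5.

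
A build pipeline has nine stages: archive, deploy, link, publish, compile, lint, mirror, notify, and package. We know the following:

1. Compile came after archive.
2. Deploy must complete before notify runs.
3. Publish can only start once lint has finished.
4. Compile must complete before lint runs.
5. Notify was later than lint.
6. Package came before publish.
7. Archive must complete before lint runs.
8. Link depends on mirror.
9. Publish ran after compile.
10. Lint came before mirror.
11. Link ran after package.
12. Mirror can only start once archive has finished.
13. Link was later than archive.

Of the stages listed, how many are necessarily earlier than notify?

4

Directly stated before notify: deploy and lint.
Archive reaches notify via archive → lint → notify.
Compile reaches notify via compile → lint → notify.
No chain forces mirror (or any of the others) ahead of notify.
That's archive, compile, deploy, and lint — 4 in all.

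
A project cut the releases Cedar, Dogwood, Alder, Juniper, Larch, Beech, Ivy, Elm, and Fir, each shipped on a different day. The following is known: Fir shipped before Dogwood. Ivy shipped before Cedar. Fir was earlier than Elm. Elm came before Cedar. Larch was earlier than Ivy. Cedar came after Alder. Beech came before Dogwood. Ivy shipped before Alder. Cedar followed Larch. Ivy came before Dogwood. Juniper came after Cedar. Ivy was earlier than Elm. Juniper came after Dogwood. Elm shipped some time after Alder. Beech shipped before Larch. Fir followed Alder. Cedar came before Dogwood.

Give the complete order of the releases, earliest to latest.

Beech, Larch, Ivy, Alder, Fir, Elm, Cedar, Dogwood, Juniper

The constraints fix every adjacent pair, so only one ordering works:
Beech → Larch → Ivy → Alder → Fir → Elm → Cedar → Dogwood → Juniper.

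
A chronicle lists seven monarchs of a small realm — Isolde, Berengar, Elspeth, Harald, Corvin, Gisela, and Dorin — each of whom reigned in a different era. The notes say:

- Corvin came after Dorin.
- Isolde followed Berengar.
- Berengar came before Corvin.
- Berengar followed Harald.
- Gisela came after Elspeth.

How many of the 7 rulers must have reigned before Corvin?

3

Directly stated before Corvin: Berengar and Dorin.
Harald reaches Corvin via Harald → Berengar → Corvin.
No chain forces Isolde (or any of the others) ahead of Corvin.
That's Berengar, Dorin, and Harald — 3 in all.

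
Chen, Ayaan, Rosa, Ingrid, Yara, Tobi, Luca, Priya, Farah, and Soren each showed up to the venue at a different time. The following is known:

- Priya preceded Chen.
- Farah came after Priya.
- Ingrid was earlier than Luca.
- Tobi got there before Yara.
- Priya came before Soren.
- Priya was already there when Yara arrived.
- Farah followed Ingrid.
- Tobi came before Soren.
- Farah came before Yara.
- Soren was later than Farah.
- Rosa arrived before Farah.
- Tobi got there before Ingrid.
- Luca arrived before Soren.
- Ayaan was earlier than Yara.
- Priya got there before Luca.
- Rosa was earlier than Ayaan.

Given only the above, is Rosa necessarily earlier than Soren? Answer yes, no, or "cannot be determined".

yes

Chain the constraints: Rosa → Farah → Soren. Each link is directly stated, so Rosa comes before Soren.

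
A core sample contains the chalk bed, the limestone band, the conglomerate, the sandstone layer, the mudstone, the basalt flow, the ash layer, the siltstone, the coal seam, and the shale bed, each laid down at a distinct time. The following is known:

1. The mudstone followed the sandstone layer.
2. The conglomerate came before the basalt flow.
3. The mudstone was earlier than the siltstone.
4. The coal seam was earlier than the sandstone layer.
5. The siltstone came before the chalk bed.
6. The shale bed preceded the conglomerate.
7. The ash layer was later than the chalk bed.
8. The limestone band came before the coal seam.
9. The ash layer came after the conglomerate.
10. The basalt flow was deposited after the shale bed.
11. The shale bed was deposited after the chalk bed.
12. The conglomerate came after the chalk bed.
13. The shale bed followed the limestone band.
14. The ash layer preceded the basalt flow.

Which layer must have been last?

Every other layer has a chain of constraints placing it before the basalt flow, so the basalt flow is last.

the basalt flow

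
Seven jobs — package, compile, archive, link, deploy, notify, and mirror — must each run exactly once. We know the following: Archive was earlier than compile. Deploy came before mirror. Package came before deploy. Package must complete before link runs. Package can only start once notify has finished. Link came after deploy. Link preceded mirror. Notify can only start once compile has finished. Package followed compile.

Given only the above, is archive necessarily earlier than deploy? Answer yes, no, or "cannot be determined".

yes

Chain the constraints: archive → compile → package → deploy. Each link is directly stated, so archive comes before deploy.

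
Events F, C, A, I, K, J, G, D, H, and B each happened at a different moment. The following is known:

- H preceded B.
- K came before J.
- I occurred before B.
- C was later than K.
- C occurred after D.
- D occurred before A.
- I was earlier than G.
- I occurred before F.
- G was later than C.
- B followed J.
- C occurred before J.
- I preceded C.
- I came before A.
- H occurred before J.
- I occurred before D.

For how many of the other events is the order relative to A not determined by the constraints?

7

Forced before A: D and I.
That leaves B, C, F, G, H, J, and K with no forced order relative to A — 7.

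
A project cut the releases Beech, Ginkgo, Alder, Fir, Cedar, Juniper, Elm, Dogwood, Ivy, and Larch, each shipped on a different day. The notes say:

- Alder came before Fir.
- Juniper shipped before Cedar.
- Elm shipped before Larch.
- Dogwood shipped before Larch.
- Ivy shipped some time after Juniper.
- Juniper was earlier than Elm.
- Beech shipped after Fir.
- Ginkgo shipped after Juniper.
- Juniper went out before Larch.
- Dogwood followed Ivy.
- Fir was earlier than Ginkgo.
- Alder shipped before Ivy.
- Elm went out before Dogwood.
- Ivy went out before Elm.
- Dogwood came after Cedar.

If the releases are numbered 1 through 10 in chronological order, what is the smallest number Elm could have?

Alder, Ivy, and Juniper must all come before Elm — 3 forced predecessors.
Nothing else is forced ahead of Elm, so its earliest slot is position 3 + 1 = 4.

4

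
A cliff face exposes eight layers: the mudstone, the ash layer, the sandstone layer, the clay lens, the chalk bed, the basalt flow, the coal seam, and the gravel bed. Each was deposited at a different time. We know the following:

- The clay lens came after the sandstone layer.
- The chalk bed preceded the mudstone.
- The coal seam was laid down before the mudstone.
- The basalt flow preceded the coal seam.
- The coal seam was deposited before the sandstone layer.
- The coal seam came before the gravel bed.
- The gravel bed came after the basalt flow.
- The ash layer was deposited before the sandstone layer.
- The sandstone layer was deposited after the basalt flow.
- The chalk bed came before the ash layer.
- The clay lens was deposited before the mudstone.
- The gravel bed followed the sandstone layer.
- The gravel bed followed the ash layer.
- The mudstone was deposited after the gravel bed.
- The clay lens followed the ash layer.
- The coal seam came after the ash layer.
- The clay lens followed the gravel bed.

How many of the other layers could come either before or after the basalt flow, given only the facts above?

Forced after the basalt flow: the clay lens, the coal seam, the gravel bed, the mudstone, and the sandstone layer.
That leaves the ash layer and the chalk bed with no forced order relative to the basalt flow — 2.

2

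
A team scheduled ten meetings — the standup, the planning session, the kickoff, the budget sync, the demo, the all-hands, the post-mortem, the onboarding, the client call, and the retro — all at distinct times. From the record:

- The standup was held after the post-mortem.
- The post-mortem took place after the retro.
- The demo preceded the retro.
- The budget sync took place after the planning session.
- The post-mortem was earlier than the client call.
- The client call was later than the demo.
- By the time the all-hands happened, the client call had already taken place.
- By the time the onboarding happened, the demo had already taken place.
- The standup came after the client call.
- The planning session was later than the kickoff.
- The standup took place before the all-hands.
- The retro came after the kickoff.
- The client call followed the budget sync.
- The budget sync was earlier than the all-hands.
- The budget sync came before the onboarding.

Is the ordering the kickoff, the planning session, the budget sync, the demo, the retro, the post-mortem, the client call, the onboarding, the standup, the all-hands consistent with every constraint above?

Check each stated constraint against the proposed order — e.g. the budget sync is ahead of the onboarding; the budget sync is ahead of the all-hands. Every pair is in the required order; nothing is violated.

yes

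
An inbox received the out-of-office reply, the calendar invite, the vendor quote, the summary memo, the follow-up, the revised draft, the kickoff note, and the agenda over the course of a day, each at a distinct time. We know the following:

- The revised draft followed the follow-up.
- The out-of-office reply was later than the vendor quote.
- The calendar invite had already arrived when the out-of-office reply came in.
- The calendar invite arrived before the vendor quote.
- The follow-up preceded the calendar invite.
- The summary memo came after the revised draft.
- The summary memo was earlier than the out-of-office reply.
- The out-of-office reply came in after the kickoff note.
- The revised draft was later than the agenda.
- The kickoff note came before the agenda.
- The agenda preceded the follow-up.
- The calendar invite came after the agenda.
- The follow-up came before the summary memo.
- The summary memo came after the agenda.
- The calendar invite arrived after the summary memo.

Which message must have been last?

the out-of-office reply

Every other message has a chain of constraints placing it before the out-of-office reply, so the out-of-office reply is last.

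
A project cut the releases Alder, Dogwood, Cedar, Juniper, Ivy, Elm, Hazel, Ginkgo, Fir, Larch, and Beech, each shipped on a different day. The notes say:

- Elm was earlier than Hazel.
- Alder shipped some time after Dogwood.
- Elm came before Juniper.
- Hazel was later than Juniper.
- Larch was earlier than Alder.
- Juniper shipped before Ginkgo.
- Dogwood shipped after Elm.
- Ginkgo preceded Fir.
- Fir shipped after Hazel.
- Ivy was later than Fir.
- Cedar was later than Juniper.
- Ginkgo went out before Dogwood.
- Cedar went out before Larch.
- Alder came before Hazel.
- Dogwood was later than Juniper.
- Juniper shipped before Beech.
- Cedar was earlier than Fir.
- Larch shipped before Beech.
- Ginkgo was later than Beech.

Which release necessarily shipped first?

Elm

Elm has a chain of constraints placing it before every other release, so Elm must be first.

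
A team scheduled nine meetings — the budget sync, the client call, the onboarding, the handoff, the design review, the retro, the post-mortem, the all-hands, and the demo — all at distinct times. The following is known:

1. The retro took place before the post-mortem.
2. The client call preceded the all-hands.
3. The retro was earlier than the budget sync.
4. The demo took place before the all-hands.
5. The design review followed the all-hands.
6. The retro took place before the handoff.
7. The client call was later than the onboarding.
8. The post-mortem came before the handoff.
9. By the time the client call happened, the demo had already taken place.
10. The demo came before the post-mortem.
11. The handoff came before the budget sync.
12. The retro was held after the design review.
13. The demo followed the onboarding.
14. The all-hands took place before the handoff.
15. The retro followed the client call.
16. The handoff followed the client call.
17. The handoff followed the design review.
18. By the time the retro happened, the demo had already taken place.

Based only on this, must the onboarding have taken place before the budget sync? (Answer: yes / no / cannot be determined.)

yes

Chain the constraints: the onboarding → the client call → the retro → the budget sync. Each link is directly stated, so the onboarding comes before the budget sync.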